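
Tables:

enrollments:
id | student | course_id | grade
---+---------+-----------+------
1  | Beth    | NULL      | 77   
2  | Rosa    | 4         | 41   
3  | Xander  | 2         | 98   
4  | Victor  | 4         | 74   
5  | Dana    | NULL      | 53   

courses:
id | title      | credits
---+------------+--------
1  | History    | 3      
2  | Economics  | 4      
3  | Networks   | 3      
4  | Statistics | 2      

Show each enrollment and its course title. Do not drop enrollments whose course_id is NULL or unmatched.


LEFT JOIN keeps every row from enrollments (the left table); where course_id has no match in courses, the course columns become NULL. Walk through each enrollment:
  - enrollment 1 (Beth): course_id=NULL, no match -> kept with NULL
  - enrollment 2 (Rosa): course_id=4 -> matches Statistics
  - enrollment 3 (Xander): course_id=2 -> matches Economics
  - enrollment 4 (Victor): course_id=4 -> matches Statistics
  - enrollment 5 (Dana): course_id=NULL, no match -> kept with NULL
All 5 rows appear; 2 have NULL course.

SQL:
SELECT a.student, b.title AS course
FROM enrollments a
LEFT JOIN courses b ON a.course_id = b.id

Result:
student | course    
--------+-----------
Beth    | NULL      
Rosa    | Statistics
Xander  | Economics 
Victor  | Statistics
Dana    | NULL      


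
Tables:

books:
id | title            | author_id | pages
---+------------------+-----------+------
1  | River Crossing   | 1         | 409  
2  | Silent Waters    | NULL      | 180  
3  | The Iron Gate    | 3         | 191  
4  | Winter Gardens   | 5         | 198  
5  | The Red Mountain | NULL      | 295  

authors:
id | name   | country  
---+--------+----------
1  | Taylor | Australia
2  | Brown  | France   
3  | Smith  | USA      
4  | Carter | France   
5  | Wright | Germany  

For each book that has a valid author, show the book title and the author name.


INNER JOIN keeps only books rows whose author_id matches an id in authors. Walk through each book:
  - book 1 (River Crossing): author_id=1 -> matches Taylor
  - book 2 (Silent Waters): author_id=NULL, no match -> dropped
  - book 3 (The Iron Gate): author_id=3 -> matches Smith
  - book 4 (Winter Gardens): author_id=5 -> matches Wright
  - book 5 (The Red Mountain): author_id=NULL, no match -> dropped
So 2 of 5 rows are dropped.

SQL:
SELECT a.title, b.name AS author
FROM books a
INNER JOIN authors b ON a.author_id = b.id

Result:
title          | author
---------------+-------
River Crossing | Taylor
The Iron Gate  | Smith 
Winter Gardens | Wright


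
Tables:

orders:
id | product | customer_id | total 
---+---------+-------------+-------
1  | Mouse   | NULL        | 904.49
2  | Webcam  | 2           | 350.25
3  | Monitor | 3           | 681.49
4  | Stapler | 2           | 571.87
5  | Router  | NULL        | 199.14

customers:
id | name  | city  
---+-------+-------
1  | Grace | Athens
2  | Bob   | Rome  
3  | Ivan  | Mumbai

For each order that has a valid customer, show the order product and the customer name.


INNER JOIN keeps only orders rows whose customer_id matches an id in customers. Walk through each order:
  - order 1 (Mouse): customer_id=NULL, no match -> dropped
  - order 2 (Webcam): customer_id=2 -> matches Bob
  - order 3 (Monitor): customer_id=3 -> matches Ivan
  - order 4 (Stapler): customer_id=2 -> matches Bob
  - order 5 (Router): customer_id=NULL, no match -> dropped
So 2 of 5 rows are dropped.

SQL:
SELECT a.product, b.name AS customer
FROM orders a
INNER JOIN customers b ON a.customer_id = b.id

Result:
product | customer
--------+---------
Webcam  | Bob     
Monitor | Ivan    
Stapler | Bob     


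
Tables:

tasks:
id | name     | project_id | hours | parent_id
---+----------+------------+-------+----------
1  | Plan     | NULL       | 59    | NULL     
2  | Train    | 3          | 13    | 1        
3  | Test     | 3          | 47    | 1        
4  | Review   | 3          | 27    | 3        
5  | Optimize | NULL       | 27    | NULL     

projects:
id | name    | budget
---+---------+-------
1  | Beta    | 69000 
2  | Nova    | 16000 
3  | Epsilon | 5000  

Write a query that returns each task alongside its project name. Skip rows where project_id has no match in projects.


INNER JOIN keeps only tasks rows whose project_id matches an id in projects. Walk through each task:
  - task 1 (Plan): project_id=NULL, no match -> dropped
  - task 2 (Train): project_id=3 -> matches Epsilon
  - task 3 (Test): project_id=3 -> matches Epsilon
  - task 4 (Review): project_id=3 -> matches Epsilon
  - task 5 (Optimize): project_id=NULL, no match -> dropped
So 2 of 5 rows are dropped.

SQL:
SELECT a.name, b.name AS project
FROM tasks a
INNER JOIN projects b ON a.project_id = b.id

Result:
name   | project
-------+--------
Train  | Epsilon
Test   | Epsilon
Review | Epsilon


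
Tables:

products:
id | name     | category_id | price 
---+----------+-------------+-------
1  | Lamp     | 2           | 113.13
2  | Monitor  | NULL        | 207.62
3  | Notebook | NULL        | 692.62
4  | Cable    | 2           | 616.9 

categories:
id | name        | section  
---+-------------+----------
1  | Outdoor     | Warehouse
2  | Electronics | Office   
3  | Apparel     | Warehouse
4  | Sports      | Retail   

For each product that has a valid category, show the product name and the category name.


INNER JOIN keeps only products rows whose category_id matches an id in categories. Walk through each product:
  - product 1 (Lamp): category_id=2 -> matches Electronics
  - product 2 (Monitor): category_id=NULL, no match -> dropped
  - product 3 (Notebook): category_id=NULL, no match -> dropped
  - product 4 (Cable): category_id=2 -> matches Electronics
So 2 of 4 rows are dropped.

SQL:
SELECT a.name, b.name AS category
FROM products a
INNER JOIN categories b ON a.category_id = b.id

Result:
name  | category   
------+------------
Lamp  | Electronics
Cable | Electronics


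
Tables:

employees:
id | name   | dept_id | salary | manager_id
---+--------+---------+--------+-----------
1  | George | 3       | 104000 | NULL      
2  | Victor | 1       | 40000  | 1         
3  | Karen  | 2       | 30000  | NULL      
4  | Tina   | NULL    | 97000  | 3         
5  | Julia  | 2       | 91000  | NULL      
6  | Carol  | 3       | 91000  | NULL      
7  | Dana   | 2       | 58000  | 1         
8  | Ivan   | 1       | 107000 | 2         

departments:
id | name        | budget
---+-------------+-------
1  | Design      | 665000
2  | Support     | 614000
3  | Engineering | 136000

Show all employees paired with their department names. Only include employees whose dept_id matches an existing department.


INNER JOIN keeps only employees rows whose dept_id matches an id in departments. Walk through each employee:
  - employee 1 (George): dept_id=3 -> matches Engineering
  - employee 2 (Victor): dept_id=1 -> matches Design
  - employee 3 (Karen): dept_id=2 -> matches Support
  - employee 4 (Tina): dept_id=NULL, no match -> dropped
  - employee 5 (Julia): dept_id=2 -> matches Support
  - employee 6 (Carol): dept_id=3 -> matches Engineering
  - employee 7 (Dana): dept_id=2 -> matches Support
  - employee 8 (Ivan): dept_id=1 -> matches Design
So 1 of 8 rows is dropped.

SQL:
SELECT a.name, b.name AS department
FROM employees a
INNER JOIN departments b ON a.dept_id = b.id

Result:
name   | department 
-------+------------
George | Engineering
Victor | Design     
Karen  | Support    
Julia  | Support    
Carol  | Engineering
Dana   | Support    
Ivan   | Design     


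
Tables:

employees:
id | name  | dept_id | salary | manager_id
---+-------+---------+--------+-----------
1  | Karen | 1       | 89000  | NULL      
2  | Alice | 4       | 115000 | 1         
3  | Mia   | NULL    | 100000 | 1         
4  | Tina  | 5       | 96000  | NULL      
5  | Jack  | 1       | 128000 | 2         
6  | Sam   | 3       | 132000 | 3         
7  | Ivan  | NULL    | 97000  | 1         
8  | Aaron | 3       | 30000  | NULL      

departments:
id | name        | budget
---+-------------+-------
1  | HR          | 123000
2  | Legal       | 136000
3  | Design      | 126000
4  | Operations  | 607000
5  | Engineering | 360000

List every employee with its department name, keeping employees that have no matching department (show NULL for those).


LEFT JOIN keeps every row from employees (the left table); where dept_id has no match in departments, the department columns become NULL. Walk through each employee:
  - employee 1 (Karen): dept_id=1 -> matches HR
  - employee 2 (Alice): dept_id=4 -> matches Operations
  - employee 3 (Mia): dept_id=NULL, no match -> kept with NULL
  - employee 4 (Tina): dept_id=5 -> matches Engineering
  - employee 5 (Jack): dept_id=1 -> matches HR
  - employee 6 (Sam): dept_id=3 -> matches Design
  - employee 7 (Ivan): dept_id=NULL, no match -> kept with NULL
  - employee 8 (Aaron): dept_id=3 -> matches Design
All 8 rows appear; 2 have NULL department.

SQL:
SELECT a.name, b.name AS department
FROM employees a
LEFT JOIN departments b ON a.dept_id = b.id

Result:
name  | department 
------+------------
Karen | HR         
Alice | Operations 
Mia   | NULL       
Tina  | Engineering
Jack  | HR         
Sam   | Design     
Ivan  | NULL       
Aaron | Design     


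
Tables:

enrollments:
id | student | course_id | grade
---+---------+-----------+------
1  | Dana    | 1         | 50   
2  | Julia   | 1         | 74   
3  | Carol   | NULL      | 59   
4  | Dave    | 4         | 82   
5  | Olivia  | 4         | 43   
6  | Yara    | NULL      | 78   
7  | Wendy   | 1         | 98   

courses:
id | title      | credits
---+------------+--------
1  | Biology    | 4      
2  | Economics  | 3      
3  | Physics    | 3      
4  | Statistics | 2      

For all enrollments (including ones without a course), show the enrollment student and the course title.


LEFT JOIN keeps every row from enrollments (the left table); where course_id has no match in courses, the course columns become NULL. Walk through each enrollment:
  - enrollment 1 (Dana): course_id=1 -> matches Biology
  - enrollment 2 (Julia): course_id=1 -> matches Biology
  - enrollment 3 (Carol): course_id=NULL, no match -> kept with NULL
  - enrollment 4 (Dave): course_id=4 -> matches Statistics
  - enrollment 5 (Olivia): course_id=4 -> matches Statistics
  - enrollment 6 (Yara): course_id=NULL, no match -> kept with NULL
  - enrollment 7 (Wendy): course_id=1 -> matches Biology
All 7 rows appear; 2 have NULL course.

SQL:
SELECT a.student, b.title AS course
FROM enrollments a
LEFT JOIN courses b ON a.course_id = b.id

Result:
student | course    
--------+-----------
Dana    | Biology   
Julia   | Biology   
Carol   | NULL      
Dave    | Statistics
Olivia  | Statistics
Yara    | NULL      
Wendy   | Biology   


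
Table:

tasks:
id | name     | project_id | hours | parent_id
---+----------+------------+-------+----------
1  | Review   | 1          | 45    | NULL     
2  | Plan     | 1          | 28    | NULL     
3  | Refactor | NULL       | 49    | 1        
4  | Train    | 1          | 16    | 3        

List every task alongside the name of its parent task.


This is a self-join: tasks is joined to a second copy of itself, matching each row's parent_id to another row's id. Use LEFT JOIN so rows with parent_id=NULL are kept.
  - task 1 (Review): parent_id=NULL -> NULL
  - task 2 (Plan): parent_id=NULL -> NULL
  - task 3 (Refactor): parent_id=1 -> Review
  - task 4 (Train): parent_id=3 -> Refactor

SQL:
SELECT a.name AS item, b.name AS parent
FROM tasks a
LEFT JOIN tasks b ON a.parent_id = b.id

Result:
item     | parent  
---------+---------
Review   | NULL    
Plan     | NULL    
Refactor | Review  
Train    | Refactor


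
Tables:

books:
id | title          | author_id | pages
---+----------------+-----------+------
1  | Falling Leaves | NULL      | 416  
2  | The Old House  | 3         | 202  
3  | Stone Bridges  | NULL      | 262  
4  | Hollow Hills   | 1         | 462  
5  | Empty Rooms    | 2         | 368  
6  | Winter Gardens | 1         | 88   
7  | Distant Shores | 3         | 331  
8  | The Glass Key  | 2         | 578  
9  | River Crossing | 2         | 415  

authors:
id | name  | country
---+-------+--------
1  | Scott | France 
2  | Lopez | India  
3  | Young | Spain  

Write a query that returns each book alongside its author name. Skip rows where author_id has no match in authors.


INNER JOIN keeps only books rows whose author_id matches an id in authors. Walk through each book:
  - book 1 (Falling Leaves): author_id=NULL, no match -> dropped
  - book 2 (The Old House): author_id=3 -> matches Young
  - book 3 (Stone Bridges): author_id=NULL, no match -> dropped
  - book 4 (Hollow Hills): author_id=1 -> matches Scott
  - book 5 (Empty Rooms): author_id=2 -> matches Lopez
  - book 6 (Winter Gardens): author_id=1 -> matches Scott
  - book 7 (Distant Shores): author_id=3 -> matches Young
  - book 8 (The Glass Key): author_id=2 -> matches Lopez
  - book 9 (River Crossing): author_id=2 -> matches Lopez
So 2 of 9 rows are dropped.

SQL:
SELECT a.title, b.name AS author
FROM books a
INNER JOIN authors b ON a.author_id = b.id

Result:
title          | author
---------------+-------
The Old House  | Young 
Hollow Hills   | Scott 
Empty Rooms    | Lopez 
Winter Gardens | Scott 
Distant Shores | Young 
The Glass Key  | Lopez 
River Crossing | Lopez 


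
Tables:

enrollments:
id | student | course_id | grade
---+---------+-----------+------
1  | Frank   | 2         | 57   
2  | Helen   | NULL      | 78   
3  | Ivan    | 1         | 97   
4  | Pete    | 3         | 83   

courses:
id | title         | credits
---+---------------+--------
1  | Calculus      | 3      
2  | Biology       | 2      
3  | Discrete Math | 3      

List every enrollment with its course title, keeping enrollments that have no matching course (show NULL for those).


LEFT JOIN keeps every row from enrollments (the left table); where course_id has no match in courses, the course columns become NULL. Walk through each enrollment:
  - enrollment 1 (Frank): course_id=2 -> matches Biology
  - enrollment 2 (Helen): course_id=NULL, no match -> kept with NULL
  - enrollment 3 (Ivan): course_id=1 -> matches Calculus
  - enrollment 4 (Pete): course_id=3 -> matches Discrete Math
All 4 rows appear; 1 has NULL course.

SQL:
SELECT a.student, b.title AS course
FROM enrollments a
LEFT JOIN courses b ON a.course_id = b.id

Result:
student | course       
--------+--------------
Frank   | Biology      
Helen   | NULL         
Ivan    | Calculus     
Pete    | Discrete Math


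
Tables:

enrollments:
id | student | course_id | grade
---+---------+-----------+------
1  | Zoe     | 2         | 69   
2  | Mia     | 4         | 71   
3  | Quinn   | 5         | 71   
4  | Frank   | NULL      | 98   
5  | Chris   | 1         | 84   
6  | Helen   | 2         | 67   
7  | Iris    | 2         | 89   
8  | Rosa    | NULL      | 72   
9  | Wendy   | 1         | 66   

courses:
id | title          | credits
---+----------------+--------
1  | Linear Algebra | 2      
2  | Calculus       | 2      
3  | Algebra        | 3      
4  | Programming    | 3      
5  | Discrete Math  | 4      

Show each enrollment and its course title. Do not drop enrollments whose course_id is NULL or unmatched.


LEFT JOIN keeps every row from enrollments (the left table); where course_id has no match in courses, the course columns become NULL. Walk through each enrollment:
  - enrollment 1 (Zoe): course_id=2 -> matches Calculus
  - enrollment 2 (Mia): course_id=4 -> matches Programming
  - enrollment 3 (Quinn): course_id=5 -> matches Discrete Math
  - enrollment 4 (Frank): course_id=NULL, no match -> kept with NULL
  - enrollment 5 (Chris): course_id=1 -> matches Linear Algebra
  - enrollment 6 (Helen): course_id=2 -> matches Calculus
  - enrollment 7 (Iris): course_id=2 -> matches Calculus
  - enrollment 8 (Rosa): course_id=NULL, no match -> kept with NULL
  - enrollment 9 (Wendy): course_id=1 -> matches Linear Algebra
All 9 rows appear; 2 have NULL course.

SQL:
SELECT a.student, b.title AS course
FROM enrollments a
LEFT JOIN courses b ON a.course_id = b.id

Result:
student | course        
--------+---------------
Zoe     | Calculus      
Mia     | Programming   
Quinn   | Discrete Math 
Frank   | NULL          
Chris   | Linear Algebra
Helen   | Calculus      
Iris    | Calculus      
Rosa    | NULL          
Wendy   | Linear Algebra


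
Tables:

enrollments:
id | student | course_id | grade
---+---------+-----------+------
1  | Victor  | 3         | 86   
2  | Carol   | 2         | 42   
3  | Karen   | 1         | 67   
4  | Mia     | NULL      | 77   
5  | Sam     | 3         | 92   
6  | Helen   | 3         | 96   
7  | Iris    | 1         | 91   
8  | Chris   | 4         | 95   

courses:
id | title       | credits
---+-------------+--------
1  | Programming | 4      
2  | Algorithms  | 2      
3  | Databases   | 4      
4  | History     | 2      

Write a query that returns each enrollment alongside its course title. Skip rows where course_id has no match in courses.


INNER JOIN keeps only enrollments rows whose course_id matches an id in courses. Walk through each enrollment:
  - enrollment 1 (Victor): course_id=3 -> matches Databases
  - enrollment 2 (Carol): course_id=2 -> matches Algorithms
  - enrollment 3 (Karen): course_id=1 -> matches Programming
  - enrollment 4 (Mia): course_id=NULL, no match -> dropped
  - enrollment 5 (Sam): course_id=3 -> matches Databases
  - enrollment 6 (Helen): course_id=3 -> matches Databases
  - enrollment 7 (Iris): course_id=1 -> matches Programming
  - enrollment 8 (Chris): course_id=4 -> matches History
So 1 of 8 rows is dropped.

SQL:
SELECT a.student, b.title AS course
FROM enrollments a
INNER JOIN courses b ON a.course_id = b.id

Result:
student | course     
--------+------------
Victor  | Databases  
Carol   | Algorithms 
Karen   | Programming
Sam     | Databases  
Helen   | Databases  
Iris    | Programming
Chris   | History    


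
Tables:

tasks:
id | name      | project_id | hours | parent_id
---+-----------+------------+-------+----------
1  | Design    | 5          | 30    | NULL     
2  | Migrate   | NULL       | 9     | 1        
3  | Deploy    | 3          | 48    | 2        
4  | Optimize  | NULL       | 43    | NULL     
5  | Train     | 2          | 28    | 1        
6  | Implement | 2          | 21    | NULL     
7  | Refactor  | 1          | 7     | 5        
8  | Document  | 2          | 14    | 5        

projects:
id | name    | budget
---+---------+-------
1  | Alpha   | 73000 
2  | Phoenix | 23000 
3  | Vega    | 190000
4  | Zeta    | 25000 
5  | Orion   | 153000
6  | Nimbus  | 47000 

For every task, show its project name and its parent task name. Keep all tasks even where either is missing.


Two LEFT JOINs from the same base table tasks: one to projects via project_id, one to tasks itself via parent_id. Both are LEFT so every task is preserved.
Match against projects:
  - task 1 (Design): project_id=5 -> matches Orion
  - task 2 (Migrate): project_id=NULL, no match -> kept with NULL
  - task 3 (Deploy): project_id=3 -> matches Vega
  - task 4 (Optimize): project_id=NULL, no match -> kept with NULL
  - task 5 (Train): project_id=2 -> matches Phoenix
  - task 6 (Implement): project_id=2 -> matches Phoenix
  - task 7 (Refactor): project_id=1 -> matches Alpha
  - task 8 (Document): project_id=2 -> matches Phoenix
Match against tasks (self):
  - task 1 (Design): parent_id=NULL -> NULL
  - task 2 (Migrate): parent_id=1 -> Design
  - task 3 (Deploy): parent_id=2 -> Migrate
  - task 4 (Optimize): parent_id=NULL -> NULL
  - task 5 (Train): parent_id=1 -> Design
  - task 6 (Implement): parent_id=NULL -> NULL
  - task 7 (Refactor): parent_id=5 -> Train
  - task 8 (Document): parent_id=5 -> Train

SQL:
SELECT a.name, b.name AS project, c.name AS parent
FROM tasks a
LEFT JOIN projects b ON a.project_id = b.id
LEFT JOIN tasks c ON a.parent_id = c.id

Result:
name      | project | parent 
----------+---------+--------
Design    | Orion   | NULL   
Migrate   | NULL    | Design 
Deploy    | Vega    | Migrate
Optimize  | NULL    | NULL   
Train     | Phoenix | Design 
Implement | Phoenix | NULL   
Refactor  | Alpha   | Train  
Document  | Phoenix | Train  


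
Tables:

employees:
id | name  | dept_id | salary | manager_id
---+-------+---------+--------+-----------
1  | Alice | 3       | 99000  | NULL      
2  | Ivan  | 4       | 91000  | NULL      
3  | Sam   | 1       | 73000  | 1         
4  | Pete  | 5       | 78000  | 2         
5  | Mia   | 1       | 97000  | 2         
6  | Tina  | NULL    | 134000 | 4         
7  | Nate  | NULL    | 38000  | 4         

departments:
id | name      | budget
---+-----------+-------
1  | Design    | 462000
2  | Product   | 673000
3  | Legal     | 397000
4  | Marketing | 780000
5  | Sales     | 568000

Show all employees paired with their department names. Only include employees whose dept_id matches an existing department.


INNER JOIN keeps only employees rows whose dept_id matches an id in departments. Walk through each employee:
  - employee 1 (Alice): dept_id=3 -> matches Legal
  - employee 2 (Ivan): dept_id=4 -> matches Marketing
  - employee 3 (Sam): dept_id=1 -> matches Design
  - employee 4 (Pete): dept_id=5 -> matches Sales
  - employee 5 (Mia): dept_id=1 -> matches Design
  - employee 6 (Tina): dept_id=NULL, no match -> dropped
  - employee 7 (Nate): dept_id=NULL, no match -> dropped
So 2 of 7 rows are dropped.

SQL:
SELECT a.name, b.name AS department
FROM employees a
INNER JOIN departments b ON a.dept_id = b.id

Result:
name  | department
------+-----------
Alice | Legal     
Ivan  | Marketing 
Sam   | Design    
Pete  | Sales     
Mia   | Design    


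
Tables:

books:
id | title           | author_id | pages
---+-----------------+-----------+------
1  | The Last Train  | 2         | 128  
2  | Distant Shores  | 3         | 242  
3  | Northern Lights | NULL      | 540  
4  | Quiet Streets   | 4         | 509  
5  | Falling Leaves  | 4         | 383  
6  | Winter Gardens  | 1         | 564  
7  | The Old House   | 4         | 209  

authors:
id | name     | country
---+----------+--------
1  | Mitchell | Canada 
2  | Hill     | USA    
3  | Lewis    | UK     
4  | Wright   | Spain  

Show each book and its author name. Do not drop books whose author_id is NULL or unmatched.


LEFT JOIN keeps every row from books (the left table); where author_id has no match in authors, the author columns become NULL. Walk through each book:
  - book 1 (The Last Train): author_id=2 -> matches Hill
  - book 2 (Distant Shores): author_id=3 -> matches Lewis
  - book 3 (Northern Lights): author_id=NULL, no match -> kept with NULL
  - book 4 (Quiet Streets): author_id=4 -> matches Wright
  - book 5 (Falling Leaves): author_id=4 -> matches Wright
  - book 6 (Winter Gardens): author_id=1 -> matches Mitchell
  - book 7 (The Old House): author_id=4 -> matches Wright
All 7 rows appear; 1 has NULL author.

SQL:
SELECT a.title, b.name AS author
FROM books a
LEFT JOIN authors b ON a.author_id = b.id

Result:
title           | author  
----------------+---------
The Last Train  | Hill    
Distant Shores  | Lewis   
Northern Lights | NULL    
Quiet Streets   | Wright  
Falling Leaves  | Wright  
Winter Gardens  | Mitchell
The Old House   | Wright  


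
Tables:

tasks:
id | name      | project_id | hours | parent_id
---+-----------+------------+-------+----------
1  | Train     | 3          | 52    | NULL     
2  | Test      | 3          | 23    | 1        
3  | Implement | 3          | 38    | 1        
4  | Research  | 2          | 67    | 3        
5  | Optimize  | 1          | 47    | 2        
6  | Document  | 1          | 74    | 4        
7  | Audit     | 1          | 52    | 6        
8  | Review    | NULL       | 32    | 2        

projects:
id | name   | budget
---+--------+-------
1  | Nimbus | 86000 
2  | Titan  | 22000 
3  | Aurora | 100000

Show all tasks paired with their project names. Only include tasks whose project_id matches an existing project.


INNER JOIN keeps only tasks rows whose project_id matches an id in projects. Walk through each task:
  - task 1 (Train): project_id=3 -> matches Aurora
  - task 2 (Test): project_id=3 -> matches Aurora
  - task 3 (Implement): project_id=3 -> matches Aurora
  - task 4 (Research): project_id=2 -> matches Titan
  - task 5 (Optimize): project_id=1 -> matches Nimbus
  - task 6 (Document): project_id=1 -> matches Nimbus
  - task 7 (Audit): project_id=1 -> matches Nimbus
  - task 8 (Review): project_id=NULL, no match -> dropped
So 1 of 8 rows is dropped.

SQL:
SELECT a.name, b.name AS project
FROM tasks a
INNER JOIN projects b ON a.project_id = b.id

Result:
name      | project
----------+--------
Train     | Aurora 
Test      | Aurora 
Implement | Aurora 
Research  | Titan  
Optimize  | Nimbus 
Document  | Nimbus 
Audit     | Nimbus 


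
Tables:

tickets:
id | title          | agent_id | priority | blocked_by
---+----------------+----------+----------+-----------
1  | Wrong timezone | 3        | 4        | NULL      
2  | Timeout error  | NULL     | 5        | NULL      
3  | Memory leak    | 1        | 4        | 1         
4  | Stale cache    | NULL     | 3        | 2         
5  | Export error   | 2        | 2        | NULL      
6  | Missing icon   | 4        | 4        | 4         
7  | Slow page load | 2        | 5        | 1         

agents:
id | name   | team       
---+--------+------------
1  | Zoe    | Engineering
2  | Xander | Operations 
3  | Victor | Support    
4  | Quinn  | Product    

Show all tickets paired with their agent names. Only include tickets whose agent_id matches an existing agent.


INNER JOIN keeps only tickets rows whose agent_id matches an id in agents. Walk through each ticket:
  - ticket 1 (Wrong timezone): agent_id=3 -> matches Victor
  - ticket 2 (Timeout error): agent_id=NULL, no match -> dropped
  - ticket 3 (Memory leak): agent_id=1 -> matches Zoe
  - ticket 4 (Stale cache): agent_id=NULL, no match -> dropped
  - ticket 5 (Export error): agent_id=2 -> matches Xander
  - ticket 6 (Missing icon): agent_id=4 -> matches Quinn
  - ticket 7 (Slow page load): agent_id=2 -> matches Xander
So 2 of 7 rows are dropped.

SQL:
SELECT a.title, b.name AS agent
FROM tickets a
INNER JOIN agents b ON a.agent_id = b.id

Result:
title          | agent 
---------------+-------
Wrong timezone | Victor
Memory leak    | Zoe   
Export error   | Xander
Missing icon   | Quinn 
Slow page load | Xander


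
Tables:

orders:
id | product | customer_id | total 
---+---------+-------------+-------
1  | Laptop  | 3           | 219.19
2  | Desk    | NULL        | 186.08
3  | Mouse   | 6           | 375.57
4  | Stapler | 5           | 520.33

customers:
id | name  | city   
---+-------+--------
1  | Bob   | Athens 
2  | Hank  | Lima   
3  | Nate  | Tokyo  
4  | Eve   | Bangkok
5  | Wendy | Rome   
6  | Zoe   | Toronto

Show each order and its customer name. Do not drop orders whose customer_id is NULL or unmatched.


LEFT JOIN keeps every row from orders (the left table); where customer_id has no match in customers, the customer columns become NULL. Walk through each order:
  - order 1 (Laptop): customer_id=3 -> matches Nate
  - order 2 (Desk): customer_id=NULL, no match -> kept with NULL
  - order 3 (Mouse): customer_id=6 -> matches Zoe
  - order 4 (Stapler): customer_id=5 -> matches Wendy
All 4 rows appear; 1 has NULL customer.

SQL:
SELECT a.product, b.name AS customer
FROM orders a
LEFT JOIN customers b ON a.customer_id = b.id

Result:
product | customer
--------+---------
Laptop  | Nate    
Desk    | NULL    
Mouse   | Zoe     
Stapler | Wendy   


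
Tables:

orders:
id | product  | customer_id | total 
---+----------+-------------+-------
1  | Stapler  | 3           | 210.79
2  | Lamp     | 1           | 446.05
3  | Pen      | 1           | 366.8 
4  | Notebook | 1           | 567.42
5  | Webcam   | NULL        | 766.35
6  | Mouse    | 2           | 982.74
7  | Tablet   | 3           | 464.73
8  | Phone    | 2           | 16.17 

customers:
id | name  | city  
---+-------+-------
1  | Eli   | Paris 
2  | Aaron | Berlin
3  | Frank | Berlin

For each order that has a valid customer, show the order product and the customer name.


INNER JOIN keeps only orders rows whose customer_id matches an id in customers. Walk through each order:
  - order 1 (Stapler): customer_id=3 -> matches Frank
  - order 2 (Lamp): customer_id=1 -> matches Eli
  - order 3 (Pen): customer_id=1 -> matches Eli
  - order 4 (Notebook): customer_id=1 -> matches Eli
  - order 5 (Webcam): customer_id=NULL, no match -> dropped
  - order 6 (Mouse): customer_id=2 -> matches Aaron
  - order 7 (Tablet): customer_id=3 -> matches Frank
  - order 8 (Phone): customer_id=2 -> matches Aaron
So 1 of 8 rows is dropped.

SQL:
SELECT a.product, b.name AS customer
FROM orders a
INNER JOIN customers b ON a.customer_id = b.id

Result:
product  | customer
---------+---------
Stapler  | Frank   
Lamp     | Eli     
Pen      | Eli     
Notebook | Eli     
Mouse    | Aaron   
Tablet   | Frank   
Phone    | Aaron   


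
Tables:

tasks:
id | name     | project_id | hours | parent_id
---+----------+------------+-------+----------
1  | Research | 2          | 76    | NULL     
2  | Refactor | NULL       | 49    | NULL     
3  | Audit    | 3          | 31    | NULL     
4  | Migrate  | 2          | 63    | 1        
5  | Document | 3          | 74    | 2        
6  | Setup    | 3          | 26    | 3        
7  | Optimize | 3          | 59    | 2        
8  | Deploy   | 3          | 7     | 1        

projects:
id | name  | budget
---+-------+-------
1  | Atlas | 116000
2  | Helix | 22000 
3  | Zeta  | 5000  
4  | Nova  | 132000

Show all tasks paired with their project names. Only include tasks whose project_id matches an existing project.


INNER JOIN keeps only tasks rows whose project_id matches an id in projects. Walk through each task:
  - task 1 (Research): project_id=2 -> matches Helix
  - task 2 (Refactor): project_id=NULL, no match -> dropped
  - task 3 (Audit): project_id=3 -> matches Zeta
  - task 4 (Migrate): project_id=2 -> matches Helix
  - task 5 (Document): project_id=3 -> matches Zeta
  - task 6 (Setup): project_id=3 -> matches Zeta
  - task 7 (Optimize): project_id=3 -> matches Zeta
  - task 8 (Deploy): project_id=3 -> matches Zeta
So 1 of 8 rows is dropped.

SQL:
SELECT a.name, b.name AS project
FROM tasks a
INNER JOIN projects b ON a.project_id = b.id

Result:
name     | project
---------+--------
Research | Helix  
Audit    | Zeta   
Migrate  | Helix  
Document | Zeta   
Setup    | Zeta   
Optimize | Zeta   
Deploy   | Zeta   


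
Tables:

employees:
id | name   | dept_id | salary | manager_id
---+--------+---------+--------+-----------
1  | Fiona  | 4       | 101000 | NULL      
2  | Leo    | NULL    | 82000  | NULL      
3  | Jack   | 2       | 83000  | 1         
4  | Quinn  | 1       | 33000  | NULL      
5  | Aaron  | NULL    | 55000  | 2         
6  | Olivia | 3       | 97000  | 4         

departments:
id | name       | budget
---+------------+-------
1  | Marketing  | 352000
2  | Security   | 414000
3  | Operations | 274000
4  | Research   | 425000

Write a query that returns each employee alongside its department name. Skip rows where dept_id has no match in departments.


INNER JOIN keeps only employees rows whose dept_id matches an id in departments. Walk through each employee:
  - employee 1 (Fiona): dept_id=4 -> matches Research
  - employee 2 (Leo): dept_id=NULL, no match -> dropped
  - employee 3 (Jack): dept_id=2 -> matches Security
  - employee 4 (Quinn): dept_id=1 -> matches Marketing
  - employee 5 (Aaron): dept_id=NULL, no match -> dropped
  - employee 6 (Olivia): dept_id=3 -> matches Operations
So 2 of 6 rows are dropped.

SQL:
SELECT a.name, b.name AS department
FROM employees a
INNER JOIN departments b ON a.dept_id = b.id

Result:
name   | department
-------+-----------
Fiona  | Research  
Jack   | Security  
Quinn  | Marketing 
Olivia | Operations


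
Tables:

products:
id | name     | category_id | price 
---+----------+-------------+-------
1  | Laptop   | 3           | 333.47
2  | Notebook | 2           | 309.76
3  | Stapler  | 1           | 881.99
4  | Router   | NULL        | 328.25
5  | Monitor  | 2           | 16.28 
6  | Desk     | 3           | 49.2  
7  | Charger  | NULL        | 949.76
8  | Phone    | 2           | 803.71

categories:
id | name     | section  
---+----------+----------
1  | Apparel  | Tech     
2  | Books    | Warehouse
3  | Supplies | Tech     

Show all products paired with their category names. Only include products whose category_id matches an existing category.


INNER JOIN keeps only products rows whose category_id matches an id in categories. Walk through each product:
  - product 1 (Laptop): category_id=3 -> matches Supplies
  - product 2 (Notebook): category_id=2 -> matches Books
  - product 3 (Stapler): category_id=1 -> matches Apparel
  - product 4 (Router): category_id=NULL, no match -> dropped
  - product 5 (Monitor): category_id=2 -> matches Books
  - product 6 (Desk): category_id=3 -> matches Supplies
  - product 7 (Charger): category_id=NULL, no match -> dropped
  - product 8 (Phone): category_id=2 -> matches Books
So 2 of 8 rows are dropped.

SQL:
SELECT a.name, b.name AS category
FROM products a
INNER JOIN categories b ON a.category_id = b.id

Result:
name     | category
---------+---------
Laptop   | Supplies
Notebook | Books   
Stapler  | Apparel 
Monitor  | Books   
Desk     | Supplies
Phone    | Books   


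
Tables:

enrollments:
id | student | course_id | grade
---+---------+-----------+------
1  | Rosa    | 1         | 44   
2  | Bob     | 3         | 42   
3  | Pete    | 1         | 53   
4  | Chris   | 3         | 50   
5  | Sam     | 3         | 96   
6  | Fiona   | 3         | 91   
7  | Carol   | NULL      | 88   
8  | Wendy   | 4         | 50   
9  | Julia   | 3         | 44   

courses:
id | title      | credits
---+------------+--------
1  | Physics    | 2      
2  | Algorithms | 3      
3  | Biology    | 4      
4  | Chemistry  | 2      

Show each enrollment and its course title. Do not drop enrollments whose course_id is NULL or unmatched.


LEFT JOIN keeps every row from enrollments (the left table); where course_id has no match in courses, the course columns become NULL. Walk through each enrollment:
  - enrollment 1 (Rosa): course_id=1 -> matches Physics
  - enrollment 2 (Bob): course_id=3 -> matches Biology
  - enrollment 3 (Pete): course_id=1 -> matches Physics
  - enrollment 4 (Chris): course_id=3 -> matches Biology
  - enrollment 5 (Sam): course_id=3 -> matches Biology
  - enrollment 6 (Fiona): course_id=3 -> matches Biology
  - enrollment 7 (Carol): course_id=NULL, no match -> kept with NULL
  - enrollment 8 (Wendy): course_id=4 -> matches Chemistry
  - enrollment 9 (Julia): course_id=3 -> matches Biology
All 9 rows appear; 1 has NULL course.

SQL:
SELECT a.student, b.title AS course
FROM enrollments a
LEFT JOIN courses b ON a.course_id = b.id

Result:
student | course   
--------+----------
Rosa    | Physics  
Bob     | Biology  
Pete    | Physics  
Chris   | Biology  
Sam     | Biology  
Fiona   | Biology  
Carol   | NULL     
Wendy   | Chemistry
Julia   | Biology  


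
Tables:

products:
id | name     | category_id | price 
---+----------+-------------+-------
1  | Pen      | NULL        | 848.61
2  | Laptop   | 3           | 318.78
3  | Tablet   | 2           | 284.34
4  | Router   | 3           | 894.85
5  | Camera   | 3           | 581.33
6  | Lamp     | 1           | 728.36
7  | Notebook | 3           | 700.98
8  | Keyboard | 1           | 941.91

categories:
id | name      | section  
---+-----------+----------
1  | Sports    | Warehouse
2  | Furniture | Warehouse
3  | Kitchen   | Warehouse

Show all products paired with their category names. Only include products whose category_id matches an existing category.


INNER JOIN keeps only products rows whose category_id matches an id in categories. Walk through each product:
  - product 1 (Pen): category_id=NULL, no match -> dropped
  - product 2 (Laptop): category_id=3 -> matches Kitchen
  - product 3 (Tablet): category_id=2 -> matches Furniture
  - product 4 (Router): category_id=3 -> matches Kitchen
  - product 5 (Camera): category_id=3 -> matches Kitchen
  - product 6 (Lamp): category_id=1 -> matches Sports
  - product 7 (Notebook): category_id=3 -> matches Kitchen
  - product 8 (Keyboard): category_id=1 -> matches Sports
So 1 of 8 rows is dropped.

SQL:
SELECT a.name, b.name AS category
FROM products a
INNER JOIN categories b ON a.category_id = b.id

Result:
name     | category 
---------+----------
Laptop   | Kitchen  
Tablet   | Furniture
Router   | Kitchen  
Camera   | Kitchen  
Lamp     | Sports   
Notebook | Kitchen  
Keyboard | Sports   


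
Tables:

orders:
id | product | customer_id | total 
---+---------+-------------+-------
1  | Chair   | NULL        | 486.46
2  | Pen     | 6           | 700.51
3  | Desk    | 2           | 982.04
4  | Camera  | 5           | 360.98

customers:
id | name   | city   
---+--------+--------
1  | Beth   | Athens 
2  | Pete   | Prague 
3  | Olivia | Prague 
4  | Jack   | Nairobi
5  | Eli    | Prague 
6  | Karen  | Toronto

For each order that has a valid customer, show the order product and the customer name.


INNER JOIN keeps only orders rows whose customer_id matches an id in customers. Walk through each order:
  - order 1 (Chair): customer_id=NULL, no match -> dropped
  - order 2 (Pen): customer_id=6 -> matches Karen
  - order 3 (Desk): customer_id=2 -> matches Pete
  - order 4 (Camera): customer_id=5 -> matches Eli
So 1 of 4 rows is dropped.

SQL:
SELECT a.product, b.name AS customer
FROM orders a
INNER JOIN customers b ON a.customer_id = b.id

Result:
product | customer
--------+---------
Pen     | Karen   
Desk    | Pete    
Camera  | Eli     


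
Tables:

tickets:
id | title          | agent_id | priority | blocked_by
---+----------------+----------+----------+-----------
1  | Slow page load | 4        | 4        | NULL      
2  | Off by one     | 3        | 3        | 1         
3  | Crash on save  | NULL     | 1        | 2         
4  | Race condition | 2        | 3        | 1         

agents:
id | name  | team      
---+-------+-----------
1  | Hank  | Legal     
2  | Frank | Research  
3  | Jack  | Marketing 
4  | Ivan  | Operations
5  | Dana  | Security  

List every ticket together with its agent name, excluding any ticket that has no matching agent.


INNER JOIN keeps only tickets rows whose agent_id matches an id in agents. Walk through each ticket:
  - ticket 1 (Slow page load): agent_id=4 -> matches Ivan
  - ticket 2 (Off by one): agent_id=3 -> matches Jack
  - ticket 3 (Crash on save): agent_id=NULL, no match -> dropped
  - ticket 4 (Race condition): agent_id=2 -> matches Frank
So 1 of 4 rows is dropped.

SQL:
SELECT a.title, b.name AS agent
FROM tickets a
INNER JOIN agents b ON a.agent_id = b.id

Result:
title          | agent
---------------+------
Slow page load | Ivan 
Off by one     | Jack 
Race condition | Frank


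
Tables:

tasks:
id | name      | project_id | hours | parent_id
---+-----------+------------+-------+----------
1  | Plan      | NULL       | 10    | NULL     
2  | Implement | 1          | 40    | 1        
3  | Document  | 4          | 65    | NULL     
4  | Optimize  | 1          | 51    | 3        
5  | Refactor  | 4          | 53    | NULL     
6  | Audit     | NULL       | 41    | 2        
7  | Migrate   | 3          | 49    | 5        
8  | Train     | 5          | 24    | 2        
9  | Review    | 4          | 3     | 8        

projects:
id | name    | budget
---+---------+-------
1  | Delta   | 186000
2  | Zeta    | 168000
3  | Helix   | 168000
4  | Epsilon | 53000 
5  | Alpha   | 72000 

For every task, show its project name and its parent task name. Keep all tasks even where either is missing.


Two LEFT JOINs from the same base table tasks: one to projects via project_id, one to tasks itself via parent_id. Both are LEFT so every task is preserved.
Match against projects:
  - task 1 (Plan): project_id=NULL, no match -> kept with NULL
  - task 2 (Implement): project_id=1 -> matches Delta
  - task 3 (Document): project_id=4 -> matches Epsilon
  - task 4 (Optimize): project_id=1 -> matches Delta
  - task 5 (Refactor): project_id=4 -> matches Epsilon
  - task 6 (Audit): project_id=NULL, no match -> kept with NULL
  - task 7 (Migrate): project_id=3 -> matches Helix
  - task 8 (Train): project_id=5 -> matches Alpha
  - task 9 (Review): project_id=4 -> matches Epsilon
Match against tasks (self):
  - task 1 (Plan): parent_id=NULL -> NULL
  - task 2 (Implement): parent_id=1 -> Plan
  - task 3 (Document): parent_id=NULL -> NULL
  - task 4 (Optimize): parent_id=3 -> Document
  - task 5 (Refactor): parent_id=NULL -> NULL
  - task 6 (Audit): parent_id=2 -> Implement
  - task 7 (Migrate): parent_id=5 -> Refactor
  - task 8 (Train): parent_id=2 -> Implement
  - task 9 (Review): parent_id=8 -> Train

SQL:
SELECT a.name, b.name AS project, c.name AS parent
FROM tasks a
LEFT JOIN projects b ON a.project_id = b.id
LEFT JOIN tasks c ON a.parent_id = c.id

Result:
name      | project | parent   
----------+---------+----------
Plan      | NULL    | NULL     
Implement | Delta   | Plan     
Document  | Epsilon | NULL     
Optimize  | Delta   | Document 
Refactor  | Epsilon | NULL     
Audit     | NULL    | Implement
Migrate   | Helix   | Refactor 
Train     | Alpha   | Implement
Review    | Epsilon | Train    
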